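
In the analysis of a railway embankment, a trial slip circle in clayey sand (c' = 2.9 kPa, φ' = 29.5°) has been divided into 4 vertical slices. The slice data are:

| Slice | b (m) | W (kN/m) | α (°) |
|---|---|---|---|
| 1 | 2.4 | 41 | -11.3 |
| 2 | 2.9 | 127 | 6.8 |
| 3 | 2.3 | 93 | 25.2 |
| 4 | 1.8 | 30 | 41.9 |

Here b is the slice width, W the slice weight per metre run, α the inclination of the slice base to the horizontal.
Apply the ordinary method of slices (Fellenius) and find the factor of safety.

Ordinary method of slices: FS = Σ[c'·Δl_i + (W_i cosα_i)·tanφ'] / Σ W_i sinα_i, with Δl_i = b_i / cosα_i.
Slice 1: Δl = 2.4/cos(-11.3°) = 2.447 m; N'_1 = 41·cos(-11.3°) = 40.2; c'Δl = 7.10; W sinα = -8.0
Slice 2: Δl = 2.9/cos6.8° = 2.921 m; N'_2 = 127·cos6.8° = 126.1; c'Δl = 8.47; W sinα = 15.0
Slice 3: Δl = 2.3/cos25.2° = 2.542 m; N'_3 = 93·cos25.2° = 84.1; c'Δl = 7.37; W sinα = 39.6
Slice 4: Δl = 1.8/cos41.9° = 2.418 m; N'_4 = 30·cos41.9° = 22.3; c'Δl = 7.01; W sinα = 20.0
Σc'Δl = 30.0 kN/m; ΣN' = 272.8 kN/m; ΣW sinα = 66.6 kN/m
Resisting = 30.0 + 272.8·tan29.5° = 30.0 + 154.3 = 184.3 kN/m
FS = 184.3 / 66.6 = 2.766

FS = 2.77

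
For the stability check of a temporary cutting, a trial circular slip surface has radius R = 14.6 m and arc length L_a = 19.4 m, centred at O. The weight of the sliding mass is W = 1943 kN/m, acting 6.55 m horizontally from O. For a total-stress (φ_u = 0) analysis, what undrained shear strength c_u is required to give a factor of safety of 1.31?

FS = c_u·L_a·R / (W·d), so c_u = FS·W·d / (L_a·R).
c_u = 1.31·1943·6.55 / (19.40·14.6) = 16671.9 / 283.24 = 58.86 kPa

c_u = 58.9 kPa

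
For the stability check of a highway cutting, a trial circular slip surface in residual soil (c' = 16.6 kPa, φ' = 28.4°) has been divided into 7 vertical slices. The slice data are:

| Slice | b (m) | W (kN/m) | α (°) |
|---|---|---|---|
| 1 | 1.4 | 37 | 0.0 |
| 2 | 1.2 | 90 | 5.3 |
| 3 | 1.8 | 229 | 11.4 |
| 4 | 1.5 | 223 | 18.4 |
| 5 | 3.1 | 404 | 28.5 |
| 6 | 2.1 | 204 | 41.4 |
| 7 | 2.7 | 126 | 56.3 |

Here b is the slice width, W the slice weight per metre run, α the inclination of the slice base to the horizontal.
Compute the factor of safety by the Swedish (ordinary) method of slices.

Ordinary method of slices: FS = Σ[c'·Δl_i + (W_i cosα_i)·tanφ'] / Σ W_i sinα_i, with Δl_i = b_i / cosα_i.
Slice 1: Δl = 1.4/cos0.0° = 1.400 m; N'_1 = 37·cos0.0° = 37.0; c'Δl = 23.24; W sinα = 0.0
Slice 2: Δl = 1.2/cos5.3° = 1.205 m; N'_2 = 90·cos5.3° = 89.6; c'Δl = 20.01; W sinα = 8.3
Slice 3: Δl = 1.8/cos11.4° = 1.836 m; N'_3 = 229·cos11.4° = 224.5; c'Δl = 30.48; W sinα = 45.3
Slice 4: Δl = 1.5/cos18.4° = 1.581 m; N'_4 = 223·cos18.4° = 211.6; c'Δl = 26.24; W sinα = 70.4
Slice 5: Δl = 3.1/cos28.5° = 3.527 m; N'_5 = 404·cos28.5° = 355.0; c'Δl = 58.56; W sinα = 192.8
Slice 6: Δl = 2.1/cos41.4° = 2.800 m; N'_6 = 204·cos41.4° = 153.0; c'Δl = 46.47; W sinα = 134.9
Slice 7: Δl = 2.7/cos56.3° = 4.866 m; N'_7 = 126·cos56.3° = 69.9; c'Δl = 80.78; W sinα = 104.8
Σc'Δl = 285.8 kN/m; ΣN' = 1140.7 kN/m; ΣW sinα = 556.5 kN/m
Resisting = 285.8 + 1140.7·tan28.4° = 285.8 + 616.8 = 902.5 kN/m
FS = 902.5 / 556.5 = 1.622

FS = 1.62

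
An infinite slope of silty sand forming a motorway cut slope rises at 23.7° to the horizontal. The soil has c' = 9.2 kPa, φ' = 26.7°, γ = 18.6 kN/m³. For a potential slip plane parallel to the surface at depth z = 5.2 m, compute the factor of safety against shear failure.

For an infinite slope with a slip plane parallel to the surface (no pore pressure): FS = [c' + γz cos²β tanφ'] / [γz sinβ cosβ].
γz = 18.6·5.2 = 96.72 kN/m²
Numerator = 9.2 + 96.72·cos²23.7°·tan26.7° = 9.2 + 96.72·0.8384·0.5029 = 49.986 kPa
Denominator = 96.72·sin23.7°·cos23.7° = 96.72·0.4019·0.9157 = 35.598 kPa
FS = 49.986 / 35.598 = 1.404

FS = 1.40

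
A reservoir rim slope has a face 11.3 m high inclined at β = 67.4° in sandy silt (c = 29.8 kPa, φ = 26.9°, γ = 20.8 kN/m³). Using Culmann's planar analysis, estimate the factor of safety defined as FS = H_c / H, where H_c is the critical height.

FS = 1.74

H_c = (4c/γ) · sinβ cosφ / [1 − cos(β − φ)]
    = (4·29.8/20.8) · sin67.4°·cos26.9° / [1 − cos40.5°]
    = 5.731 · 0.8233 / 0.2396 = 19.69 m
FS = H_c / H = 19.69 / 11.3 = 1.743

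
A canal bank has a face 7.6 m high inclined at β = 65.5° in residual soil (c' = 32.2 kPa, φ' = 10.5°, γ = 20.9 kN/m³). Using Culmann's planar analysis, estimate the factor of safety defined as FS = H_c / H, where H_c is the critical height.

H_c = (4c'/γ) · sinβ cosφ' / [1 − cos(β − φ')]
    = (4·32.2/20.9) · sin65.5°·cos10.5° / [1 − cos55.0°]
    = 6.163 · 0.8947 / 0.4264 = 12.93 m
FS = H_c / H = 12.93 / 7.6 = 1.701

FS = 1.70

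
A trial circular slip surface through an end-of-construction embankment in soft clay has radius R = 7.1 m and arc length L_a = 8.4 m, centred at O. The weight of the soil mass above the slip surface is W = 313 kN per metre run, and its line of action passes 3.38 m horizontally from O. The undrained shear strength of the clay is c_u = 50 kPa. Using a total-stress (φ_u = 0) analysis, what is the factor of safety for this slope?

Taking moments about the centre O, the resisting moment is provided by the undrained shear strength acting along the arc:
M_R = c_u·L_a·R = 50·8.40·7.1 = 2982.0 kN·m/m
M_D = W·d = 313·3.38 = 1057.9 kN·m/m
FS = M_R / M_D = 2982.0 / 1057.9 = 2.819

FS = 2.82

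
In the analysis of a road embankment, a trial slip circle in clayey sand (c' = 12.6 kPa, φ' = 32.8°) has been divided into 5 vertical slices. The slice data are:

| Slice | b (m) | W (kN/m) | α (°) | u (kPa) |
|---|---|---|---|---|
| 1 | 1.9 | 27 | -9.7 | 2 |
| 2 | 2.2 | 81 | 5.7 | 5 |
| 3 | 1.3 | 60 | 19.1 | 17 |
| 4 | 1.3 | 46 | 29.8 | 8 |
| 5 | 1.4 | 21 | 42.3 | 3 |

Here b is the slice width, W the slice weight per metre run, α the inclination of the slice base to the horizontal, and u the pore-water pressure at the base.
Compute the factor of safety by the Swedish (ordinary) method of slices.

Ordinary method of slices: FS = Σ[c'·Δl_i + (W_i cosα_i − u_i·Δl_i)·tanφ'] / Σ W_i sinα_i, with Δl_i = b_i / cosα_i.
Slice 1: Δl = 1.9/cos(-9.7°) = 1.928 m; N'_1 = 27·cos(-9.7°) − 2·1.928 = 22.8; c'Δl = 24.29; W sinα = -4.5
Slice 2: Δl = 2.2/cos5.7° = 2.211 m; N'_2 = 81·cos5.7° − 5·2.211 = 69.5; c'Δl = 27.86; W sinα = 8.0
Slice 3: Δl = 1.3/cos19.1° = 1.376 m; N'_3 = 60·cos19.1° − 17·1.376 = 33.3; c'Δl = 17.33; W sinα = 19.6
Slice 4: Δl = 1.3/cos29.8° = 1.498 m; N'_4 = 46·cos29.8° − 8·1.498 = 27.9; c'Δl = 18.88; W sinα = 22.9
Slice 5: Δl = 1.4/cos42.3° = 1.893 m; N'_5 = 21·cos42.3° − 3·1.893 = 9.9; c'Δl = 23.85; W sinα = 14.1
Σc'Δl = 112.2 kN/m; ΣN' = 163.4 kN/m; ΣW sinα = 60.1 kN/m
Resisting = 112.2 + 163.4·tan32.8° = 112.2 + 105.3 = 217.5 kN/m
FS = 217.5 / 60.1 = 3.618

FS = 3.62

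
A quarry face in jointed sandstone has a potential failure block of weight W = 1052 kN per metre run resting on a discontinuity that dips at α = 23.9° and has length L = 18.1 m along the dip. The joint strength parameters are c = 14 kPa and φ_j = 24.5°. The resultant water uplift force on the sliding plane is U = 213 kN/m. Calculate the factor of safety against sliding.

Resolving the block weight along and normal to the plane and applying the Mohr–Coulomb strength on the joint:
N' = W cosα − U = 1052·cos23.9° − 213 = 748.8 kN/m
Driving force T = W sinα = 1052·sin23.9° = 426.2 kN/m
Resisting force R = c·L + N'·tanφ_j = 14·18.1 + 748.8·tan24.5° = 253.4 + 341.2 = 594.6 kN/m
FS = R / T = 594.6 / 426.2 = 1.395

FS = 1.40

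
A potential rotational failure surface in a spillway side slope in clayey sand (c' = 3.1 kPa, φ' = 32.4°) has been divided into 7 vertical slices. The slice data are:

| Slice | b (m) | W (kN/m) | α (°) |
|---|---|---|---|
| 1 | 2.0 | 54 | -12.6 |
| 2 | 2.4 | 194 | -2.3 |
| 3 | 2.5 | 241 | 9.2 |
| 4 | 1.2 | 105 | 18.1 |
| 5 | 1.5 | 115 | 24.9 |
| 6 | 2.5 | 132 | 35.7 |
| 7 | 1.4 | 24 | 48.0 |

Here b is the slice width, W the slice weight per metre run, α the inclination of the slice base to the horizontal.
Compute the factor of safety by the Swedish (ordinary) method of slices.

Ordinary method of slices: FS = Σ[c'·Δl_i + (W_i cosα_i)·tanφ'] / Σ W_i sinα_i, with Δl_i = b_i / cosα_i.
Slice 1: Δl = 2.0/cos(-12.6°) = 2.049 m; N'_1 = 54·cos(-12.6°) = 52.7; c'Δl = 6.35; W sinα = -11.8
Slice 2: Δl = 2.4/cos(-2.3°) = 2.402 m; N'_2 = 194·cos(-2.3°) = 193.8; c'Δl = 7.45; W sinα = -7.8
Slice 3: Δl = 2.5/cos9.2° = 2.533 m; N'_3 = 241·cos9.2° = 237.9; c'Δl = 7.85; W sinα = 38.5
Slice 4: Δl = 1.2/cos18.1° = 1.262 m; N'_4 = 105·cos18.1° = 99.8; c'Δl = 3.91; W sinα = 32.6
Slice 5: Δl = 1.5/cos24.9° = 1.654 m; N'_5 = 115·cos24.9° = 104.3; c'Δl = 5.13; W sinα = 48.4
Slice 6: Δl = 2.5/cos35.7° = 3.079 m; N'_6 = 132·cos35.7° = 107.2; c'Δl = 9.54; W sinα = 77.0
Slice 7: Δl = 1.4/cos48.0° = 2.092 m; N'_7 = 24·cos48.0° = 16.1; c'Δl = 6.49; W sinα = 17.8
Σc'Δl = 46.7 kN/m; ΣN' = 811.8 kN/m; ΣW sinα = 194.9 kN/m
Resisting = 46.7 + 811.8·tan32.4° = 46.7 + 515.2 = 561.9 kN/m
FS = 561.9 / 194.9 = 2.884

FS = 2.88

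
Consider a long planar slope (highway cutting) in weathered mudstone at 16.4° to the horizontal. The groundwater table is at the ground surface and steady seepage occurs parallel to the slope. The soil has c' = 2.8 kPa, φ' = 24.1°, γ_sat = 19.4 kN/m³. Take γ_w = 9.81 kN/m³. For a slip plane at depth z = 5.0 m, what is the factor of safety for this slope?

With seepage parallel to the slope and the water table at the surface, the effective normal stress on the slip plane uses the buoyant unit weight γ' = γ_sat − γ_w while the driving shear stress uses γ_sat:
FS = [c' + γ' z cos²β tanφ'] / [γ_sat z sinβ cosβ]
γ' = 19.4 − 9.81 = 9.59 kN/m³
Numerator = 2.8 + 9.59·5.0·cos²16.4°·tan24.1° = 2.8 + 9.59·5.0·0.9203·0.4473 = 22.539 kPa
Denominator = 19.4·5.0·sin16.4°·cos16.4° = 19.4·5.0·0.2823·0.9593 = 26.273 kPa
FS = 22.539 / 26.273 = 0.858

FS = 0.86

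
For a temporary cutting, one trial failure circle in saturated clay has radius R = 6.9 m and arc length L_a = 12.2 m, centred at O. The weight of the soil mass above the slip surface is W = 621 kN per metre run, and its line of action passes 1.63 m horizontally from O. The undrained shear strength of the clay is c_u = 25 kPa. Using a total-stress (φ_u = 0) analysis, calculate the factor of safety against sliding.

Taking moments about the centre O, the resisting moment is provided by the undrained shear strength acting along the arc:
M_R = c_u·L_a·R = 25·12.20·6.9 = 2104.5 kN·m/m
M_D = W·d = 621·1.63 = 1012.2 kN·m/m
FS = M_R / M_D = 2104.5 / 1012.2 = 2.079

FS = 2.08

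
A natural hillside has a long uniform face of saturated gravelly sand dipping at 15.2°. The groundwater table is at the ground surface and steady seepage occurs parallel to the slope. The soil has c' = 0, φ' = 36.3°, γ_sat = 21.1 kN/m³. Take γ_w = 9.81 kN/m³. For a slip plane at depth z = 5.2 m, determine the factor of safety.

With seepage parallel to the slope and the water table at the surface, the effective normal stress on the slip plane uses the buoyant unit weight γ' = γ_sat − γ_w while the driving shear stress uses γ_sat:
FS = [c' + γ' z cos²β tanφ'] / [γ_sat z sinβ cosβ]
(For c' = 0 this reduces to FS = (γ'/γ_sat)·tanφ'/tanβ.)
γ' = 21.1 − 9.81 = 11.29 kN/m³
Numerator = 0.0 + 11.29·5.2·cos²15.2°·tan36.3° = 0.0 + 11.29·5.2·0.9313·0.7346 = 40.161 kPa
Denominator = 21.1·5.2·sin15.2°·cos15.2° = 21.1·5.2·0.2622·0.9650 = 27.761 kPa
FS = 40.161 / 27.761 = 1.447

FS = 1.45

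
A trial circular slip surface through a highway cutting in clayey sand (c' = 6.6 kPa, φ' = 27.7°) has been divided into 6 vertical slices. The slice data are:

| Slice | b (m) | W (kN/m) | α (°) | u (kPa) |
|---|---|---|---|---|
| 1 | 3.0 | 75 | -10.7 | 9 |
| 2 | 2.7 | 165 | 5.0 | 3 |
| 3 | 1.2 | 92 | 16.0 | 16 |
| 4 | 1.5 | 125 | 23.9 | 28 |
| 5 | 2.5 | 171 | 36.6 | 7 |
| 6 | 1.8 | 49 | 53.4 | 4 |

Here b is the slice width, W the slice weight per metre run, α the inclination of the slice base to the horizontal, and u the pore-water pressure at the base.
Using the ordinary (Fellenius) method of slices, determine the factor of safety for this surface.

Ordinary method of slices: FS = Σ[c'·Δl_i + (W_i cosα_i − u_i·Δl_i)·tanφ'] / Σ W_i sinα_i, with Δl_i = b_i / cosα_i.
Slice 1: Δl = 3.0/cos(-10.7°) = 3.053 m; N'_1 = 75·cos(-10.7°) − 9·3.053 = 46.2; c'Δl = 20.15; W sinα = -13.9
Slice 2: Δl = 2.7/cos5.0° = 2.710 m; N'_2 = 165·cos5.0° − 3·2.710 = 156.2; c'Δl = 17.89; W sinα = 14.4
Slice 3: Δl = 1.2/cos16.0° = 1.248 m; N'_3 = 92·cos16.0° − 16·1.248 = 68.5; c'Δl = 8.24; W sinα = 25.4
Slice 4: Δl = 1.5/cos23.9° = 1.641 m; N'_4 = 125·cos23.9° − 28·1.641 = 68.3; c'Δl = 10.83; W sinα = 50.6
Slice 5: Δl = 2.5/cos36.6° = 3.114 m; N'_5 = 171·cos36.6° − 7·3.114 = 115.5; c'Δl = 20.55; W sinα = 102.0
Slice 6: Δl = 1.8/cos53.4° = 3.019 m; N'_6 = 49·cos53.4° − 4·3.019 = 17.1; c'Δl = 19.93; W sinα = 39.3
Σc'Δl = 97.6 kN/m; ΣN' = 471.9 kN/m; ΣW sinα = 217.7 kN/m
Resisting = 97.6 + 471.9·tan27.7° = 97.6 + 247.7 = 345.3 kN/m
FS = 345.3 / 217.7 = 1.586

FS = 1.59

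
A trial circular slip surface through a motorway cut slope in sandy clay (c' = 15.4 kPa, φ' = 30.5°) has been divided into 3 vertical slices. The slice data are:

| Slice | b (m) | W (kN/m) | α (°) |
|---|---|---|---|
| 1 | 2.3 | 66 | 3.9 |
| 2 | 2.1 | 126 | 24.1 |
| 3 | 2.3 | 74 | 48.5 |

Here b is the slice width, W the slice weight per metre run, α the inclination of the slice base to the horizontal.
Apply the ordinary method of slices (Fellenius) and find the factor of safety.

Ordinary method of slices: FS = Σ[c'·Δl_i + (W_i cosα_i)·tanφ'] / Σ W_i sinα_i, with Δl_i = b_i / cosα_i.
Slice 1: Δl = 2.3/cos3.9° = 2.305 m; N'_1 = 66·cos3.9° = 65.8; c'Δl = 35.50; W sinα = 4.5
Slice 2: Δl = 2.1/cos24.1° = 2.301 m; N'_2 = 126·cos24.1° = 115.0; c'Δl = 35.43; W sinα = 51.4
Slice 3: Δl = 2.3/cos48.5° = 3.471 m; N'_3 = 74·cos48.5° = 49.0; c'Δl = 53.45; W sinα = 55.4
Σc'Δl = 124.4 kN/m; ΣN' = 229.9 kN/m; ΣW sinα = 111.4 kN/m
Resisting = 124.4 + 229.9·tan30.5° = 124.4 + 135.4 = 259.8 kN/m
FS = 259.8 / 111.4 = 2.333

FS = 2.33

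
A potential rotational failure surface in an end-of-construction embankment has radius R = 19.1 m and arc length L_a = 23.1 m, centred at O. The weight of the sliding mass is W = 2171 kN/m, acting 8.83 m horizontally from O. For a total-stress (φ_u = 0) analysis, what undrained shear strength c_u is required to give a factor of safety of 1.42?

FS = c_u·L_a·R / (W·d), so c_u = FS·W·d / (L_a·R).
c_u = 1.42·2171·8.83 / (23.10·19.1) = 27221.3 / 441.21 = 61.70 kPa

c_u = 61.7 kPa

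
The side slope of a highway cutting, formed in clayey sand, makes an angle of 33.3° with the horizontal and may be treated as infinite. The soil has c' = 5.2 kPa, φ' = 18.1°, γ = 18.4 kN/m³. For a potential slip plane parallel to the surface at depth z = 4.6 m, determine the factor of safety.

For an infinite slope with a slip plane parallel to the surface (no pore pressure): FS = [c' + γz cos²β tanφ'] / [γz sinβ cosβ].
γz = 18.4·4.6 = 84.64 kN/m²
Numerator = 5.2 + 84.64·cos²33.3°·tan18.1° = 5.2 + 84.64·0.6986·0.3269 = 24.526 kPa
Denominator = 84.64·sin33.3°·cos33.3° = 84.64·0.5490·0.8358 = 38.839 kPa
FS = 24.526 / 38.839 = 0.631

FS = 0.63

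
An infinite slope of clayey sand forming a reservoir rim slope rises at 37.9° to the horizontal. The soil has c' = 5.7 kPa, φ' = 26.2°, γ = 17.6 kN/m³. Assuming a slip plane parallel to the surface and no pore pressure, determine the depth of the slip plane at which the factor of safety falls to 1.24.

z = 1.10 m

Setting FS = 1.24 in FS = [c' + γz cos²β tanφ'] / [γz sinβ cosβ] and solving for z:
z = c' / [γ cosβ (FS·sinβ − cosβ·tanφ')]
  = 5.7 / [17.6·cos37.9°·(1.24·sin37.9° − cos37.9°·tan26.2°)]
  = 5.7 / [17.6·0.7891·(1.24·0.6143 − 0.7891·0.4921)]
  = 5.7 / 5.1862 = 1.099 m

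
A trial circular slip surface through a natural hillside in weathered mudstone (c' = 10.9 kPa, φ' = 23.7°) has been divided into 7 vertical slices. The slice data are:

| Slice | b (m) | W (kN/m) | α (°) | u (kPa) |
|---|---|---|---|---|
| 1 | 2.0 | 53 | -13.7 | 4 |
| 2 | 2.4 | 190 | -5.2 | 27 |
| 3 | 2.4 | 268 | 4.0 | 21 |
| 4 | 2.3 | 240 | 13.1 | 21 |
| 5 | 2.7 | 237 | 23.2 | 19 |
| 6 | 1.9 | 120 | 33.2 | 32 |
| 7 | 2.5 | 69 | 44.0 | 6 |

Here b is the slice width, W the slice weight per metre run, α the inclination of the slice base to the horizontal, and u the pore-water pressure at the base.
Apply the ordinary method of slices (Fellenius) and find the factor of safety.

FS = 2.16

Ordinary method of slices: FS = Σ[c'·Δl_i + (W_i cosα_i − u_i·Δl_i)·tanφ'] / Σ W_i sinα_i, with Δl_i = b_i / cosα_i.
Slice 1: Δl = 2.0/cos(-13.7°) = 2.059 m; N'_1 = 53·cos(-13.7°) − 4·2.059 = 43.3; c'Δl = 22.44; W sinα = -12.6
Slice 2: Δl = 2.4/cos(-5.2°) = 2.410 m; N'_2 = 190·cos(-5.2°) − 27·2.410 = 124.2; c'Δl = 26.27; W sinα = -17.2
Slice 3: Δl = 2.4/cos4.0° = 2.406 m; N'_3 = 268·cos4.0° − 21·2.406 = 216.8; c'Δl = 26.22; W sinα = 18.7
Slice 4: Δl = 2.3/cos13.1° = 2.361 m; N'_4 = 240·cos13.1° − 21·2.361 = 184.2; c'Δl = 25.74; W sinα = 54.4
Slice 5: Δl = 2.7/cos23.2° = 2.938 m; N'_5 = 237·cos23.2° − 19·2.938 = 162.0; c'Δl = 32.02; W sinα = 93.4
Slice 6: Δl = 1.9/cos33.2° = 2.271 m; N'_6 = 120·cos33.2° − 32·2.271 = 27.8; c'Δl = 24.75; W sinα = 65.7
Slice 7: Δl = 2.5/cos44.0° = 3.475 m; N'_7 = 69·cos44.0° − 6·3.475 = 28.8; c'Δl = 37.88; W sinα = 47.9
Σc'Δl = 195.3 kN/m; ΣN' = 787.0 kN/m; ΣW sinα = 250.3 kN/m
Resisting = 195.3 + 787.0·tan23.7° = 195.3 + 345.4 = 540.8 kN/m
FS = 540.8 / 250.3 = 2.160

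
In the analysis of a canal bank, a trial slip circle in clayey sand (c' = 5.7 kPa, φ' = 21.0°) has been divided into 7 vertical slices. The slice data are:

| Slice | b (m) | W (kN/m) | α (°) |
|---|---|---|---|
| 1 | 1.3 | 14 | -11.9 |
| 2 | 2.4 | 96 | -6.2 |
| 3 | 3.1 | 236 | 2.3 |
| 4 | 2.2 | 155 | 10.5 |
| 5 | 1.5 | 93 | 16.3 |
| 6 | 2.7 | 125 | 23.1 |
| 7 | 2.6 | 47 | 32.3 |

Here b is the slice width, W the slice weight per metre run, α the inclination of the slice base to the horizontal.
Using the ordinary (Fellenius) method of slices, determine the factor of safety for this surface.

FS = 3.04

Ordinary method of slices: FS = Σ[c'·Δl_i + (W_i cosα_i)·tanφ'] / Σ W_i sinα_i, with Δl_i = b_i / cosα_i.
Slice 1: Δl = 1.3/cos(-11.9°) = 1.329 m; N'_1 = 14·cos(-11.9°) = 13.7; c'Δl = 7.57; W sinα = -2.9
Slice 2: Δl = 2.4/cos(-6.2°) = 2.414 m; N'_2 = 96·cos(-6.2°) = 95.4; c'Δl = 13.76; W sinα = -10.4
Slice 3: Δl = 3.1/cos2.3° = 3.102 m; N'_3 = 236·cos2.3° = 235.8; c'Δl = 17.68; W sinα = 9.5
Slice 4: Δl = 2.2/cos10.5° = 2.237 m; N'_4 = 155·cos10.5° = 152.4; c'Δl = 12.75; W sinα = 28.2
Slice 5: Δl = 1.5/cos16.3° = 1.563 m; N'_5 = 93·cos16.3° = 89.3; c'Δl = 8.91; W sinα = 26.1
Slice 6: Δl = 2.7/cos23.1° = 2.935 m; N'_6 = 125·cos23.1° = 115.0; c'Δl = 16.73; W sinα = 49.0
Slice 7: Δl = 2.6/cos32.3° = 3.076 m; N'_7 = 47·cos32.3° = 39.7; c'Δl = 17.53; W sinα = 25.1
Σc'Δl = 94.9 kN/m; ΣN' = 741.3 kN/m; ΣW sinα = 124.7 kN/m
Resisting = 94.9 + 741.3·tan21.0° = 94.9 + 284.6 = 379.5 kN/m
FS = 379.5 / 124.7 = 3.043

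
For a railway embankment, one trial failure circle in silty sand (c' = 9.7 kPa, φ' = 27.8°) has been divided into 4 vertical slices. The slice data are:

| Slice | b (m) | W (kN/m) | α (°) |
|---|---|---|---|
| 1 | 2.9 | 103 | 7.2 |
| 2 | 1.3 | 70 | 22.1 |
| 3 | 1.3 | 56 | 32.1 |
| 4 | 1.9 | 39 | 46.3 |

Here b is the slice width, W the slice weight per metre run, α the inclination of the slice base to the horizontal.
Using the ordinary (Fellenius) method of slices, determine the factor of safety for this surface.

FS = 2.17

Ordinary method of slices: FS = Σ[c'·Δl_i + (W_i cosα_i)·tanφ'] / Σ W_i sinα_i, with Δl_i = b_i / cosα_i.
Slice 1: Δl = 2.9/cos7.2° = 2.923 m; N'_1 = 103·cos7.2° = 102.2; c'Δl = 28.35; W sinα = 12.9
Slice 2: Δl = 1.3/cos22.1° = 1.403 m; N'_2 = 70·cos22.1° = 64.9; c'Δl = 13.61; W sinα = 26.3
Slice 3: Δl = 1.3/cos32.1° = 1.535 m; N'_3 = 56·cos32.1° = 47.4; c'Δl = 14.89; W sinα = 29.8
Slice 4: Δl = 1.9/cos46.3° = 2.750 m; N'_4 = 39·cos46.3° = 26.9; c'Δl = 26.68; W sinα = 28.2
Σc'Δl = 83.5 kN/m; ΣN' = 241.4 kN/m; ΣW sinα = 97.2 kN/m
Resisting = 83.5 + 241.4·tan27.8° = 83.5 + 127.3 = 210.8 kN/m
FS = 210.8 / 97.2 = 2.169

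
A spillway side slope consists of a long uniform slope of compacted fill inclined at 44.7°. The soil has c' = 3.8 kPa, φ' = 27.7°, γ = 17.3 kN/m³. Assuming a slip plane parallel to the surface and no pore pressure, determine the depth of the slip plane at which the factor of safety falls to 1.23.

Setting FS = 1.23 in FS = [c' + γz cos²β tanφ'] / [γz sinβ cosβ] and solving for z:
z = c' / [γ cosβ (FS·sinβ − cosβ·tanφ')]
  = 3.8 / [17.3·cos44.7°·(1.23·sin44.7° − cos44.7°·tan27.7°)]
  = 3.8 / [17.3·0.7108·(1.23·0.7034 − 0.7108·0.5250)]
  = 3.8 / 6.0500 = 0.628 m

z = 0.63 m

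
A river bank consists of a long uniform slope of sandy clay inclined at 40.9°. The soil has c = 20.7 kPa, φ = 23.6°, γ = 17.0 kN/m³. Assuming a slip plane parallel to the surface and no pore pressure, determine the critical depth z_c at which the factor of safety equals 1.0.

Setting FS = 1.00 in FS = [c + γz cos²β tanφ] / [γz sinβ cosβ] and solving for z:
z = c / [γ cosβ (FS·sinβ − cosβ·tanφ)]
  = 20.7 / [17.0·cos40.9°·(1.00·sin40.9° − cos40.9°·tan23.6°)]
  = 20.7 / [17.0·0.7559·(1.00·0.6547 − 0.7559·0.4369)]
  = 20.7 / 4.1699 = 4.964 m

z_c = 4.96 m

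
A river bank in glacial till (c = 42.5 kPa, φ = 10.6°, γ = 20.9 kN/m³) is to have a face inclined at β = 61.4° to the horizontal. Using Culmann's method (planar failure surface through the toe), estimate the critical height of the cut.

Culmann's analysis gives the critical failure plane at α_cr = (β + φ)/2 = (61.4 + 10.6)/2 = 36.0°, and the critical height
H_c = (4c/γ) · sinβ cosφ / [1 − cos(β − φ)]
    = (4·42.5/20.9) · sin61.4°·cos10.6° / [1 − cos(50.8°)]
    = 8.134 · 0.8780·0.9829 / [1 − 0.6320]
    = 8.134 · 0.8630 / 0.3680
    = 19.08 m

H_c = 19.08 m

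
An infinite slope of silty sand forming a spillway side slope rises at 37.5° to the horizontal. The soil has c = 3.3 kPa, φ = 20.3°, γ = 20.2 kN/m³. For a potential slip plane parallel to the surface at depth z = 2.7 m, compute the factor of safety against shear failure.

For an infinite slope with a slip plane parallel to the surface (no pore pressure): FS = [c + γz cos²β tanφ] / [γz sinβ cosβ].
γz = 20.2·2.7 = 54.54 kN/m²
Numerator = 3.3 + 54.54·cos²37.5°·tan20.3° = 3.3 + 54.54·0.6294·0.3699 = 15.998 kPa
Denominator = 54.54·sin37.5°·cos37.5° = 54.54·0.6088·0.7934 = 26.341 kPa
FS = 15.998 / 26.341 = 0.607

FS = 0.61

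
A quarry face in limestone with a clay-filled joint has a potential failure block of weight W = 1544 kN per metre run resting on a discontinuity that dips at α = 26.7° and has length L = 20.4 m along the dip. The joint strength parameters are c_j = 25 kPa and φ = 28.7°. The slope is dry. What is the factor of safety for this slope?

Resolving the block weight along and normal to the plane and applying the Mohr–Coulomb strength on the joint:
N' = W cosα = 1544·cos26.7° = 1379.4 kN/m
Driving force T = W sinα = 1544·sin26.7° = 693.7 kN/m
Resisting force R = c_j·L + N'·tanφ = 25·20.4 + 1379.4·tan28.7° = 510.0 + 755.2 = 1265.2 kN/m
FS = R / T = 1265.2 / 693.7 = 1.824

FS = 1.82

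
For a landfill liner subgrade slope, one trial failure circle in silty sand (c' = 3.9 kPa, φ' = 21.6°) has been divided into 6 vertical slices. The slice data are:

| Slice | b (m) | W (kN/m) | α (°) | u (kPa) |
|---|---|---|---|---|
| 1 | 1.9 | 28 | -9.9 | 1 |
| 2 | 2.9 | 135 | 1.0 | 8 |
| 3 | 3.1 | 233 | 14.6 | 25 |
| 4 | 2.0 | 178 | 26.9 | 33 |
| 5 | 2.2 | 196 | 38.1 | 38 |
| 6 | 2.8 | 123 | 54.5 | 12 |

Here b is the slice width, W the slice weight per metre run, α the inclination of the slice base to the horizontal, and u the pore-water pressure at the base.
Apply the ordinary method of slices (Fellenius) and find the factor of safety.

FS = 0.67

Ordinary method of slices: FS = Σ[c'·Δl_i + (W_i cosα_i − u_i·Δl_i)·tanφ'] / Σ W_i sinα_i, with Δl_i = b_i / cosα_i.
Slice 1: Δl = 1.9/cos(-9.9°) = 1.929 m; N'_1 = 28·cos(-9.9°) − 1·1.929 = 25.7; c'Δl = 7.52; W sinα = -4.8
Slice 2: Δl = 2.9/cos1.0° = 2.900 m; N'_2 = 135·cos1.0° − 8·2.900 = 111.8; c'Δl = 11.31; W sinα = 2.4
Slice 3: Δl = 3.1/cos14.6° = 3.203 m; N'_3 = 233·cos14.6° − 25·3.203 = 145.4; c'Δl = 12.49; W sinα = 58.7
Slice 4: Δl = 2.0/cos26.9° = 2.243 m; N'_4 = 178·cos26.9° − 33·2.243 = 84.7; c'Δl = 8.75; W sinα = 80.5
Slice 5: Δl = 2.2/cos38.1° = 2.796 m; N'_5 = 196·cos38.1° − 38·2.796 = 48.0; c'Δl = 10.90; W sinα = 120.9
Slice 6: Δl = 2.8/cos54.5° = 4.822 m; N'_6 = 123·cos54.5° − 12·4.822 = 13.6; c'Δl = 18.80; W sinα = 100.1
Σc'Δl = 69.8 kN/m; ΣN' = 429.1 kN/m; ΣW sinα = 357.9 kN/m
Resisting = 69.8 + 429.1·tan21.6° = 69.8 + 169.9 = 239.7 kN/m
FS = 239.7 / 357.9 = 0.670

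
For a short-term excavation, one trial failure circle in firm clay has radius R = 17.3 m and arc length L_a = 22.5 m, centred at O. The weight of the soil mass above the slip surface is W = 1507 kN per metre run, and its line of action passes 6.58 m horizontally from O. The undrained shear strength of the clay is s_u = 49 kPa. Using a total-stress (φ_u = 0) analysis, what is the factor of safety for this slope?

Taking moments about the centre O, the resisting moment is provided by the undrained shear strength acting along the arc:
M_R = s_u·L_a·R = 49·22.50·17.3 = 19073.2 kN·m/m
M_D = W·d = 1507·6.58 = 9916.1 kN·m/m
FS = M_R / M_D = 19073.2 / 9916.1 = 1.923

FS = 1.92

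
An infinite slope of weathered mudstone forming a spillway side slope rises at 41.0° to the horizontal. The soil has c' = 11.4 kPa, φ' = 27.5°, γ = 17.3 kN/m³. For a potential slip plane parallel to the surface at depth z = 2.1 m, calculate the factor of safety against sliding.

For an infinite slope with a slip plane parallel to the surface (no pore pressure): FS = [c' + γz cos²β tanφ'] / [γz sinβ cosβ].
γz = 17.3·2.1 = 36.33 kN/m²
Numerator = 11.4 + 36.33·cos²41.0°·tan27.5° = 11.4 + 36.33·0.5696·0.5206 = 22.172 kPa
Denominator = 36.33·sin41.0°·cos41.0° = 36.33·0.6561·0.7547 = 17.988 kPa
FS = 22.172 / 17.988 = 1.233

FS = 1.23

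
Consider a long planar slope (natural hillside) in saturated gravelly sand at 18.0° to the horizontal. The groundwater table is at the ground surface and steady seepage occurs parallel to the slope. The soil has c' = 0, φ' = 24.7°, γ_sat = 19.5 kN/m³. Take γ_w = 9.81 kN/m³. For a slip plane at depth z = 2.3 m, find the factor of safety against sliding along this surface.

With seepage parallel to the slope and the water table at the surface, the effective normal stress on the slip plane uses the buoyant unit weight γ' = γ_sat − γ_w while the driving shear stress uses γ_sat:
FS = [c' + γ' z cos²β tanφ'] / [γ_sat z sinβ cosβ]
(For c' = 0 this reduces to FS = (γ'/γ_sat)·tanφ'/tanβ.)
γ' = 19.5 − 9.81 = 9.69 kN/m³
Numerator = 0.0 + 9.69·2.3·cos²18.0°·tan24.7° = 0.0 + 9.69·2.3·0.9045·0.4599 = 9.272 kPa
Denominator = 19.5·2.3·sin18.0°·cos18.0° = 19.5·2.3·0.3090·0.9511 = 13.181 kPa
FS = 9.272 / 13.181 = 0.703

FS = 0.70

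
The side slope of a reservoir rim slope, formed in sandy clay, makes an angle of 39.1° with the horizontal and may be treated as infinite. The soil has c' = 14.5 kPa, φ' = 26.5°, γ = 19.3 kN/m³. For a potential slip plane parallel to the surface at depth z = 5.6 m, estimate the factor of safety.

For an infinite slope with a slip plane parallel to the surface (no pore pressure): FS = [c' + γz cos²β tanφ'] / [γz sinβ cosβ].
γz = 19.3·5.6 = 108.08 kN/m²
Numerator = 14.5 + 108.08·cos²39.1°·tan26.5° = 14.5 + 108.08·0.6022·0.4986 = 46.953 kPa
Denominator = 108.08·sin39.1°·cos39.1° = 108.08·0.6307·0.7760 = 52.898 kPa
FS = 46.953 / 52.898 = 0.888

FS = 0.89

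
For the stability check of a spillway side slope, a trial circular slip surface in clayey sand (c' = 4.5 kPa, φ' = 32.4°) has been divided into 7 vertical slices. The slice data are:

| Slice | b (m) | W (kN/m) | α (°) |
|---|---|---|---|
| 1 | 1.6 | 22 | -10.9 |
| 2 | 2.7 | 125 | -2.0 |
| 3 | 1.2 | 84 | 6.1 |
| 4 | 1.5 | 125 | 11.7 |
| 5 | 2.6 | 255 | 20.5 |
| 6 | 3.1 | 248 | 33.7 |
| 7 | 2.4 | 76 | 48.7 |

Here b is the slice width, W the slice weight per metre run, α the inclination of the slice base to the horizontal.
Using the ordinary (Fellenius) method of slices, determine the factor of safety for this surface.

Ordinary method of slices: FS = Σ[c'·Δl_i + (W_i cosα_i)·tanφ'] / Σ W_i sinα_i, with Δl_i = b_i / cosα_i.
Slice 1: Δl = 1.6/cos(-10.9°) = 1.629 m; N'_1 = 22·cos(-10.9°) = 21.6; c'Δl = 7.33; W sinα = -4.2
Slice 2: Δl = 2.7/cos(-2.0°) = 2.702 m; N'_2 = 125·cos(-2.0°) = 124.9; c'Δl = 12.16; W sinα = -4.4
Slice 3: Δl = 1.2/cos6.1° = 1.207 m; N'_3 = 84·cos6.1° = 83.5; c'Δl = 5.43; W sinα = 8.9
Slice 4: Δl = 1.5/cos11.7° = 1.532 m; N'_4 = 125·cos11.7° = 122.4; c'Δl = 6.89; W sinα = 25.3
Slice 5: Δl = 2.6/cos20.5° = 2.776 m; N'_5 = 255·cos20.5° = 238.9; c'Δl = 12.49; W sinα = 89.3
Slice 6: Δl = 3.1/cos33.7° = 3.726 m; N'_6 = 248·cos33.7° = 206.3; c'Δl = 16.77; W sinα = 137.6
Slice 7: Δl = 2.4/cos48.7° = 3.636 m; N'_7 = 76·cos48.7° = 50.2; c'Δl = 16.36; W sinα = 57.1
Σc'Δl = 77.4 kN/m; ΣN' = 847.8 kN/m; ΣW sinα = 309.8 kN/m
Resisting = 77.4 + 847.8·tan32.4° = 77.4 + 538.0 = 615.5 kN/m
FS = 615.5 / 309.8 = 1.987

FS = 1.99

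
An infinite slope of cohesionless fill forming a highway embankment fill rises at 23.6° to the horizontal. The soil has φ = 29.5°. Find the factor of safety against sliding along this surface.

For a dry cohesionless infinite slope the factor of safety is FS = tanφ / tanβ.
FS = tan29.5° / tan23.6° = 0.5658 / 0.4369 = 1.295

FS = 1.30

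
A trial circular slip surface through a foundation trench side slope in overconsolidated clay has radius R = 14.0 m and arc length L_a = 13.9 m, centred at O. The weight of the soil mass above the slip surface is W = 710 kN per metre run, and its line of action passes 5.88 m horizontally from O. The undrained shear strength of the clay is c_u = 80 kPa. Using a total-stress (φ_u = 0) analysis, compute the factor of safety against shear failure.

FS = 3.73

Taking moments about the centre O, the resisting moment is provided by the undrained shear strength acting along the arc:
M_R = c_u·L_a·R = 80·13.90·14.0 = 15568.0 kN·m/m
M_D = W·d = 710·5.88 = 4174.8 kN·m/m
FS = M_R / M_D = 15568.0 / 4174.8 = 3.729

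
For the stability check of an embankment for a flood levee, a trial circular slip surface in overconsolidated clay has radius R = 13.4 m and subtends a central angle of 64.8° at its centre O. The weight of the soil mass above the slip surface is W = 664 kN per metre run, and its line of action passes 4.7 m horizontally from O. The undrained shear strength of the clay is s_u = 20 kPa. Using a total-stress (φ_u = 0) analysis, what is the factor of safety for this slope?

FS = 1.30

Taking moments about the centre O, the resisting moment is provided by the undrained shear strength acting along the arc:
Arc length L_a = R·θ = 13.4·(64.8°·π/180) = 13.4·1.1310 = 15.16 m
M_R = s_u·L_a·R = 20·15.16·13.4 = 4061.6 kN·m/m
M_D = W·d = 664·4.7 = 3120.8 kN·m/m
FS = M_R / M_D = 4061.6 / 3120.8 = 1.301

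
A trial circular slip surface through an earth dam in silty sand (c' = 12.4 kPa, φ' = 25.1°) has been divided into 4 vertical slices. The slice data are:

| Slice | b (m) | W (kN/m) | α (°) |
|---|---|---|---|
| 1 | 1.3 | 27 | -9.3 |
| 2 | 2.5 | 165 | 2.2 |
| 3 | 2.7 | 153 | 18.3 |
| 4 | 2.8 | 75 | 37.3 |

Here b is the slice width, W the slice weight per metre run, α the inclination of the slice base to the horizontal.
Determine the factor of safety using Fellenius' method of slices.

Ordinary method of slices: FS = Σ[c'·Δl_i + (W_i cosα_i)·tanφ'] / Σ W_i sinα_i, with Δl_i = b_i / cosα_i.
Slice 1: Δl = 1.3/cos(-9.3°) = 1.317 m; N'_1 = 27·cos(-9.3°) = 26.6; c'Δl = 16.33; W sinα = -4.4
Slice 2: Δl = 2.5/cos2.2° = 2.502 m; N'_2 = 165·cos2.2° = 164.9; c'Δl = 31.02; W sinα = 6.3
Slice 3: Δl = 2.7/cos18.3° = 2.844 m; N'_3 = 153·cos18.3° = 145.3; c'Δl = 35.26; W sinα = 48.0
Slice 4: Δl = 2.8/cos37.3° = 3.520 m; N'_4 = 75·cos37.3° = 59.7; c'Δl = 43.65; W sinα = 45.4
Σc'Δl = 126.3 kN/m; ΣN' = 396.4 kN/m; ΣW sinα = 95.5 kN/m
Resisting = 126.3 + 396.4·tan25.1° = 126.3 + 185.7 = 312.0 kN/m
FS = 312.0 / 95.5 = 3.268

FS = 3.27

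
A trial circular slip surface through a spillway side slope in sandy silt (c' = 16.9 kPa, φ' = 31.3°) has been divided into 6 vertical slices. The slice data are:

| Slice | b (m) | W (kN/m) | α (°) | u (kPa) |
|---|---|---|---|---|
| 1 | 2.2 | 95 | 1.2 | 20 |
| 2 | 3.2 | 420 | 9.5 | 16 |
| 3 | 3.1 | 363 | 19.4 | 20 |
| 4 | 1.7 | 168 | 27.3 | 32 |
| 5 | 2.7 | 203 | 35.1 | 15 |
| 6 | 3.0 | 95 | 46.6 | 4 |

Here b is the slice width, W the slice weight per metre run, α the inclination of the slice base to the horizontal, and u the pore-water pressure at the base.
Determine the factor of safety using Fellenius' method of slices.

FS = 1.94

Ordinary method of slices: FS = Σ[c'·Δl_i + (W_i cosα_i − u_i·Δl_i)·tanφ'] / Σ W_i sinα_i, with Δl_i = b_i / cosα_i.
Slice 1: Δl = 2.2/cos1.2° = 2.200 m; N'_1 = 95·cos1.2° − 20·2.200 = 51.0; c'Δl = 37.19; W sinα = 2.0
Slice 2: Δl = 3.2/cos9.5° = 3.244 m; N'_2 = 420·cos9.5° − 16·3.244 = 362.3; c'Δl = 54.83; W sinα = 69.3
Slice 3: Δl = 3.1/cos19.4° = 3.287 m; N'_3 = 363·cos19.4° − 20·3.287 = 276.7; c'Δl = 55.54; W sinα = 120.6
Slice 4: Δl = 1.7/cos27.3° = 1.913 m; N'_4 = 168·cos27.3° − 32·1.913 = 88.1; c'Δl = 32.33; W sinα = 77.1
Slice 5: Δl = 2.7/cos35.1° = 3.300 m; N'_5 = 203·cos35.1° − 15·3.300 = 116.6; c'Δl = 55.77; W sinα = 116.7
Slice 6: Δl = 3.0/cos46.6° = 4.366 m; N'_6 = 95·cos46.6° − 4·4.366 = 47.8; c'Δl = 73.79; W sinα = 69.0
Σc'Δl = 309.5 kN/m; ΣN' = 942.4 kN/m; ΣW sinα = 454.7 kN/m
Resisting = 309.5 + 942.4·tan31.3° = 309.5 + 573.0 = 882.5 kN/m
FS = 882.5 / 454.7 = 1.941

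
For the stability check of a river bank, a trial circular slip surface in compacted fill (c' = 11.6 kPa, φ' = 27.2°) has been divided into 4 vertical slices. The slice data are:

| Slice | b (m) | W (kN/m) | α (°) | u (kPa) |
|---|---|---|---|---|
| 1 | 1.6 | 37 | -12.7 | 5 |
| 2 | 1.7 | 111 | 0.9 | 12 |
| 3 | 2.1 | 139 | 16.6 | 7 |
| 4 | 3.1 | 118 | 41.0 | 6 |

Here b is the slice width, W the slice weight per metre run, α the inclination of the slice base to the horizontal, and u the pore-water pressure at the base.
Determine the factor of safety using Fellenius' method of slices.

FS = 2.41

Ordinary method of slices: FS = Σ[c'·Δl_i + (W_i cosα_i − u_i·Δl_i)·tanφ'] / Σ W_i sinα_i, with Δl_i = b_i / cosα_i.
Slice 1: Δl = 1.6/cos(-12.7°) = 1.640 m; N'_1 = 37·cos(-12.7°) − 5·1.640 = 27.9; c'Δl = 19.03; W sinα = -8.1
Slice 2: Δl = 1.7/cos0.9° = 1.700 m; N'_2 = 111·cos0.9° − 12·1.700 = 90.6; c'Δl = 19.72; W sinα = 1.7
Slice 3: Δl = 2.1/cos16.6° = 2.191 m; N'_3 = 139·cos16.6° − 7·2.191 = 117.9; c'Δl = 25.42; W sinα = 39.7
Slice 4: Δl = 3.1/cos41.0° = 4.108 m; N'_4 = 118·cos41.0° − 6·4.108 = 64.4; c'Δl = 47.65; W sinα = 77.4
Σc'Δl = 111.8 kN/m; ΣN' = 300.8 kN/m; ΣW sinα = 110.7 kN/m
Resisting = 111.8 + 300.8·tan27.2° = 111.8 + 154.6 = 266.4 kN/m
FS = 266.4 / 110.7 = 2.406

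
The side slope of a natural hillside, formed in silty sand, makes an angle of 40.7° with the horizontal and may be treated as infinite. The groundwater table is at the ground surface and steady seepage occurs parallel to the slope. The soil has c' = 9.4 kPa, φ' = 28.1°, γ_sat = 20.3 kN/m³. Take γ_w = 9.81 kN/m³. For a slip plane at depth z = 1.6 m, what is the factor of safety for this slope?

FS = 0.91

With seepage parallel to the slope and the water table at the surface, the effective normal stress on the slip plane uses the buoyant unit weight γ' = γ_sat − γ_w while the driving shear stress uses γ_sat:
FS = [c' + γ' z cos²β tanφ'] / [γ_sat z sinβ cosβ]
γ' = 20.3 − 9.81 = 10.49 kN/m³
Numerator = 9.4 + 10.49·1.6·cos²40.7°·tan28.1° = 9.4 + 10.49·1.6·0.5748·0.5340 = 14.551 kPa
Denominator = 20.3·1.6·sin40.7°·cos40.7° = 20.3·1.6·0.6521·0.7581 = 16.057 kPa
FS = 14.551 / 16.057 = 0.906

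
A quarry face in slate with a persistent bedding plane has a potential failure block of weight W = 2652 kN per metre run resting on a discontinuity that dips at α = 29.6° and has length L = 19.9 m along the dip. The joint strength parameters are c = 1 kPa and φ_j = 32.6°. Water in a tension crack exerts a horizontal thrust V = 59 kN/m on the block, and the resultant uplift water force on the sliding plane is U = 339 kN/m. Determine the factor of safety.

Resolving the block weight along and normal to the plane and applying the Mohr–Coulomb strength on the joint:
N' = W cosα − U − V sinα = 2652·cos29.6° − 339 − 59·sin29.6° = 1937.8 kN/m
Driving force T = W sinα + V cosα = 2652·sin29.6° + 59·cos29.6° = 1361.2 kN/m
Resisting force R = c·L + N'·tanφ_j = 1·19.9 + 1937.8·tan32.6° = 19.9 + 1239.2 = 1259.1 kN/m
FS = R / T = 1259.1 / 1361.2 = 0.925

FS = 0.93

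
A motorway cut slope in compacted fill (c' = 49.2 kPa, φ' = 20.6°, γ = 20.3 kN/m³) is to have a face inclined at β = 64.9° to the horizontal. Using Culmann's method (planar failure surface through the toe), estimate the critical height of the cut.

H_c = 28.90 m

Culmann's analysis gives the critical failure plane at α_cr = (β + φ')/2 = (64.9 + 20.6)/2 = 42.8°, and the critical height
H_c = (4c'/γ) · sinβ cosφ' / [1 − cos(β − φ')]
    = (4·49.2/20.3) · sin64.9°·cos20.6° / [1 − cos(44.3°)]
    = 9.695 · 0.9056·0.9361 / [1 − 0.7157]
    = 9.695 · 0.8477 / 0.2843
    = 28.90 m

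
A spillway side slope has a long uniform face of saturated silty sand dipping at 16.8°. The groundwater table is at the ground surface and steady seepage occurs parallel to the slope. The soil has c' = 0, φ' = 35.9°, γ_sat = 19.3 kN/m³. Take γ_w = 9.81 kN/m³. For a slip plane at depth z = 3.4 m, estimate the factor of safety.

FS = 1.18

With seepage parallel to the slope and the water table at the surface, the effective normal stress on the slip plane uses the buoyant unit weight γ' = γ_sat − γ_w while the driving shear stress uses γ_sat:
FS = [c' + γ' z cos²β tanφ'] / [γ_sat z sinβ cosβ]
(For c' = 0 this reduces to FS = (γ'/γ_sat)·tanφ'/tanβ.)
γ' = 19.3 − 9.81 = 9.49 kN/m³
Numerator = 0.0 + 9.49·3.4·cos²16.8°·tan35.9° = 0.0 + 9.49·3.4·0.9165·0.7239 = 21.405 kPa
Denominator = 19.3·3.4·sin16.8°·cos16.8° = 19.3·3.4·0.2890·0.9573 = 18.157 kPa
FS = 21.405 / 18.157 = 1.179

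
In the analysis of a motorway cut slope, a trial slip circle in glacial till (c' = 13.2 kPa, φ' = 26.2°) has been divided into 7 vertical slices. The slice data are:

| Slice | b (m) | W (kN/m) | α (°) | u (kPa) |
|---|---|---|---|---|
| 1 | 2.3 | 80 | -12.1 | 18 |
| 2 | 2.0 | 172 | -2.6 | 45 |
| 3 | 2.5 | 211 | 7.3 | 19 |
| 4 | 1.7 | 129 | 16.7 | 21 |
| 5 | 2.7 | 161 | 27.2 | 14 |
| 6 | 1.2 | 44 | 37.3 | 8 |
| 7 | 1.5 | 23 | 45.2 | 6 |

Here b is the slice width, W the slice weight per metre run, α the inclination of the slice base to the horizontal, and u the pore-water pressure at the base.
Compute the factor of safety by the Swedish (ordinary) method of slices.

FS = 2.85

Ordinary method of slices: FS = Σ[c'·Δl_i + (W_i cosα_i − u_i·Δl_i)·tanφ'] / Σ W_i sinα_i, with Δl_i = b_i / cosα_i.
Slice 1: Δl = 2.3/cos(-12.1°) = 2.352 m; N'_1 = 80·cos(-12.1°) − 18·2.352 = 35.9; c'Δl = 31.05; W sinα = -16.8
Slice 2: Δl = 2.0/cos(-2.6°) = 2.002 m; N'_2 = 172·cos(-2.6°) − 45·2.002 = 81.7; c'Δl = 26.43; W sinα = -7.8
Slice 3: Δl = 2.5/cos7.3° = 2.520 m; N'_3 = 211·cos7.3° − 19·2.520 = 161.4; c'Δl = 33.27; W sinα = 26.8
Slice 4: Δl = 1.7/cos16.7° = 1.775 m; N'_4 = 129·cos16.7° − 21·1.775 = 86.3; c'Δl = 23.43; W sinα = 37.1
Slice 5: Δl = 2.7/cos27.2° = 3.036 m; N'_5 = 161·cos27.2° − 14·3.036 = 100.7; c'Δl = 40.07; W sinα = 73.6
Slice 6: Δl = 1.2/cos37.3° = 1.509 m; N'_6 = 44·cos37.3° − 8·1.509 = 22.9; c'Δl = 19.91; W sinα = 26.7
Slice 7: Δl = 1.5/cos45.2° = 2.129 m; N'_7 = 23·cos45.2° − 6·2.129 = 3.4; c'Δl = 28.10; W sinα = 16.3
Σc'Δl = 202.3 kN/m; ΣN' = 492.4 kN/m; ΣW sinα = 155.9 kN/m
Resisting = 202.3 + 492.4·tan26.2° = 202.3 + 242.3 = 444.5 kN/m
FS = 444.5 / 155.9 = 2.852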